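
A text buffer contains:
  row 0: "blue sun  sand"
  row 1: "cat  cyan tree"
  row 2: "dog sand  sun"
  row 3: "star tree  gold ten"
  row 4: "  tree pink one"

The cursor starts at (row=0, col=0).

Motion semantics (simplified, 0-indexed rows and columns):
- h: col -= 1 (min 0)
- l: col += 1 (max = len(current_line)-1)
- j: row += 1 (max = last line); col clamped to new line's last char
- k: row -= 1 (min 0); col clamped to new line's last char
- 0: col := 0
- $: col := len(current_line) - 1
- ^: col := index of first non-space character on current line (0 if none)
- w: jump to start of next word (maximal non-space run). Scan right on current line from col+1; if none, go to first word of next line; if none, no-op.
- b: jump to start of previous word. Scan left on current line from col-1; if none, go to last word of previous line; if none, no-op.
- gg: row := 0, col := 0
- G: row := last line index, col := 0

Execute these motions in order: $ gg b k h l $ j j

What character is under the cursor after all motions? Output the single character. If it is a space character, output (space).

Answer: n

Derivation:
After 1 ($): row=0 col=13 char='d'
After 2 (gg): row=0 col=0 char='b'
After 3 (b): row=0 col=0 char='b'
After 4 (k): row=0 col=0 char='b'
After 5 (h): row=0 col=0 char='b'
After 6 (l): row=0 col=1 char='l'
After 7 ($): row=0 col=13 char='d'
After 8 (j): row=1 col=13 char='e'
After 9 (j): row=2 col=12 char='n'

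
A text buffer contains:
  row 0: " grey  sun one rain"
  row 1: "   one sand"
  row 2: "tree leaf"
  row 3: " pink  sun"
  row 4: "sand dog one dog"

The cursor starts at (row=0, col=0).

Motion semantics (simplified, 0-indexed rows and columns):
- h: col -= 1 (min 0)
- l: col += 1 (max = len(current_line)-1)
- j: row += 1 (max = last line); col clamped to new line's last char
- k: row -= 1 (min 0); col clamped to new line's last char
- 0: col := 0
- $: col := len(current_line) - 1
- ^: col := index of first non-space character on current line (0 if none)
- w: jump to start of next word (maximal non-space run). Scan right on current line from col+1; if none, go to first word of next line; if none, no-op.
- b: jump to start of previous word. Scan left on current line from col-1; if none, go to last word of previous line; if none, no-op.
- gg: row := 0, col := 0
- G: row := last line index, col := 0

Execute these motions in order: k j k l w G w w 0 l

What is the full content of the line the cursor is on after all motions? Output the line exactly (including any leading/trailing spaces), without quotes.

Answer: sand dog one dog

Derivation:
After 1 (k): row=0 col=0 char='_'
After 2 (j): row=1 col=0 char='_'
After 3 (k): row=0 col=0 char='_'
After 4 (l): row=0 col=1 char='g'
After 5 (w): row=0 col=7 char='s'
After 6 (G): row=4 col=0 char='s'
After 7 (w): row=4 col=5 char='d'
After 8 (w): row=4 col=9 char='o'
After 9 (0): row=4 col=0 char='s'
After 10 (l): row=4 col=1 char='a'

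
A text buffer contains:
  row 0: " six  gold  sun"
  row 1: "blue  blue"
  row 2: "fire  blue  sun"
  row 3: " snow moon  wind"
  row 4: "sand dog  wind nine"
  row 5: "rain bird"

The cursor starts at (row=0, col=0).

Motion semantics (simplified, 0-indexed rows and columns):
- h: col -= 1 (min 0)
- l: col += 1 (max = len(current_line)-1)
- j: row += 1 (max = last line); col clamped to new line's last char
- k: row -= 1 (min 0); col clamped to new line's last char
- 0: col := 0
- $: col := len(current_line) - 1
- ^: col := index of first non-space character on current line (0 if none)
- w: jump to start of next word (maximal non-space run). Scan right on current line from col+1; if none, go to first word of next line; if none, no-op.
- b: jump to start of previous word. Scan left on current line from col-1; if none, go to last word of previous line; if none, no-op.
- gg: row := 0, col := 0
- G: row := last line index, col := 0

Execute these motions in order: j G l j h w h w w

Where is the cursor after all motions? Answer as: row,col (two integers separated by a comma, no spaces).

Answer: 5,5

Derivation:
After 1 (j): row=1 col=0 char='b'
After 2 (G): row=5 col=0 char='r'
After 3 (l): row=5 col=1 char='a'
After 4 (j): row=5 col=1 char='a'
After 5 (h): row=5 col=0 char='r'
After 6 (w): row=5 col=5 char='b'
After 7 (h): row=5 col=4 char='_'
After 8 (w): row=5 col=5 char='b'
After 9 (w): row=5 col=5 char='b'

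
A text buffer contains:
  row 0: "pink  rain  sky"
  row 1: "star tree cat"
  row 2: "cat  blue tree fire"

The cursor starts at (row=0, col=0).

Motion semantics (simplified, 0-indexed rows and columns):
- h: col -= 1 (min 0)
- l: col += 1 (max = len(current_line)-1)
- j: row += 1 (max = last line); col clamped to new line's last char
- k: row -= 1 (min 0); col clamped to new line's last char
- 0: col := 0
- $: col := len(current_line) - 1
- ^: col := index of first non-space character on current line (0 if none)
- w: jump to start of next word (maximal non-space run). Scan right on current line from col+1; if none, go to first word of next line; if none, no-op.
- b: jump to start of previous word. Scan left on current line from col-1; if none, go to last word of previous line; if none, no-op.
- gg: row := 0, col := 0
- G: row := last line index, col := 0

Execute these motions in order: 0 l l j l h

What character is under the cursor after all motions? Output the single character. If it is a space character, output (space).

Answer: a

Derivation:
After 1 (0): row=0 col=0 char='p'
After 2 (l): row=0 col=1 char='i'
After 3 (l): row=0 col=2 char='n'
After 4 (j): row=1 col=2 char='a'
After 5 (l): row=1 col=3 char='r'
After 6 (h): row=1 col=2 char='a'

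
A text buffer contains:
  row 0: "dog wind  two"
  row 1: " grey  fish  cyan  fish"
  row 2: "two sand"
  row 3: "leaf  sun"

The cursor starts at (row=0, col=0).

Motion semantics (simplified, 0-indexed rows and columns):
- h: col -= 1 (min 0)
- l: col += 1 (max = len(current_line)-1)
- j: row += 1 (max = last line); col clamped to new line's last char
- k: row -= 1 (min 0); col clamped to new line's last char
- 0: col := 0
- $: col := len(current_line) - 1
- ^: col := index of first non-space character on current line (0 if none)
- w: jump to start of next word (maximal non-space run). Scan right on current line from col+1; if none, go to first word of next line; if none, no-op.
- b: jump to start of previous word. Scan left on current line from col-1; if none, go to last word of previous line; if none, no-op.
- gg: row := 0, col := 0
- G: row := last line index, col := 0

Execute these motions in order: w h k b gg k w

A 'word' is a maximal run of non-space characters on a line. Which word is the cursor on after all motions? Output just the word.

Answer: wind

Derivation:
After 1 (w): row=0 col=4 char='w'
After 2 (h): row=0 col=3 char='_'
After 3 (k): row=0 col=3 char='_'
After 4 (b): row=0 col=0 char='d'
After 5 (gg): row=0 col=0 char='d'
After 6 (k): row=0 col=0 char='d'
After 7 (w): row=0 col=4 char='w'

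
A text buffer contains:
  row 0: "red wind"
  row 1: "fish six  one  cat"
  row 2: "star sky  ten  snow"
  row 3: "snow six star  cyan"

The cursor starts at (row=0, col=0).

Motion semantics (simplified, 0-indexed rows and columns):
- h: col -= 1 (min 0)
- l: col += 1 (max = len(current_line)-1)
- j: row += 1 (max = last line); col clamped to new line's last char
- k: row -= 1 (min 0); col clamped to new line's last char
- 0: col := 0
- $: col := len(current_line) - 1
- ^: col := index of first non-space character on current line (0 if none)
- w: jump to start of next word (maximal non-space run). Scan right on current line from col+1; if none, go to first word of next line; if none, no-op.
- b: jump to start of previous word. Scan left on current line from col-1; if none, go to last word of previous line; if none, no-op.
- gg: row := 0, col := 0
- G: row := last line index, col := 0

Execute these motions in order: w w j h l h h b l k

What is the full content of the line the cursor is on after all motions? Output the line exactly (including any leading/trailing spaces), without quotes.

Answer: red wind

Derivation:
After 1 (w): row=0 col=4 char='w'
After 2 (w): row=1 col=0 char='f'
After 3 (j): row=2 col=0 char='s'
After 4 (h): row=2 col=0 char='s'
After 5 (l): row=2 col=1 char='t'
After 6 (h): row=2 col=0 char='s'
After 7 (h): row=2 col=0 char='s'
After 8 (b): row=1 col=15 char='c'
After 9 (l): row=1 col=16 char='a'
After 10 (k): row=0 col=7 char='d'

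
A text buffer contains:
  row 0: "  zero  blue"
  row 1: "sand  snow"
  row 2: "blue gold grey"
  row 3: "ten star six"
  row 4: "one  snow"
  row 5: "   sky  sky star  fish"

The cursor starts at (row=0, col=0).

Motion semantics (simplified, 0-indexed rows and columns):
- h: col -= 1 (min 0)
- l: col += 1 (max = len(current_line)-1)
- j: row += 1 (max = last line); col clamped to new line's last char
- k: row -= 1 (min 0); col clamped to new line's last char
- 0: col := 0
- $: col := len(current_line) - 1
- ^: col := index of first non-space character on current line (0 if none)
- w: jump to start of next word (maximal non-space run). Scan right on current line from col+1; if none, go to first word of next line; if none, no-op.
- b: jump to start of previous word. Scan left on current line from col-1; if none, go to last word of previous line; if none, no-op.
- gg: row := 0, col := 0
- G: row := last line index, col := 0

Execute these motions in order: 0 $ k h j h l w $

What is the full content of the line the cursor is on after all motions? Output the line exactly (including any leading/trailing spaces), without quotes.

After 1 (0): row=0 col=0 char='_'
After 2 ($): row=0 col=11 char='e'
After 3 (k): row=0 col=11 char='e'
After 4 (h): row=0 col=10 char='u'
After 5 (j): row=1 col=9 char='w'
After 6 (h): row=1 col=8 char='o'
After 7 (l): row=1 col=9 char='w'
After 8 (w): row=2 col=0 char='b'
After 9 ($): row=2 col=13 char='y'

Answer: blue gold grey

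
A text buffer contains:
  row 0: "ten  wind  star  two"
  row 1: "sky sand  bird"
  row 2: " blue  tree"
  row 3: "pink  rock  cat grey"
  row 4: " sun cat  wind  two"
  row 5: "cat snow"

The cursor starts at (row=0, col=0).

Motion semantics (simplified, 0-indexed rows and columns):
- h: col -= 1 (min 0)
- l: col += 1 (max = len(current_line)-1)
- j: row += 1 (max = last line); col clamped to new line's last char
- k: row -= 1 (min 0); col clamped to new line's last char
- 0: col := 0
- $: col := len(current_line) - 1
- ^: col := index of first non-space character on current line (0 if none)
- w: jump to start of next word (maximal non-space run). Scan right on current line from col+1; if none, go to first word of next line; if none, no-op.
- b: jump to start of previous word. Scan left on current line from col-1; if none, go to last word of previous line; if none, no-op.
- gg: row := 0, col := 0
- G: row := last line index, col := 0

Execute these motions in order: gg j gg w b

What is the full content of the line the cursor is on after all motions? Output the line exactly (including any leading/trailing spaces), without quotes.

After 1 (gg): row=0 col=0 char='t'
After 2 (j): row=1 col=0 char='s'
After 3 (gg): row=0 col=0 char='t'
After 4 (w): row=0 col=5 char='w'
After 5 (b): row=0 col=0 char='t'

Answer: ten  wind  star  two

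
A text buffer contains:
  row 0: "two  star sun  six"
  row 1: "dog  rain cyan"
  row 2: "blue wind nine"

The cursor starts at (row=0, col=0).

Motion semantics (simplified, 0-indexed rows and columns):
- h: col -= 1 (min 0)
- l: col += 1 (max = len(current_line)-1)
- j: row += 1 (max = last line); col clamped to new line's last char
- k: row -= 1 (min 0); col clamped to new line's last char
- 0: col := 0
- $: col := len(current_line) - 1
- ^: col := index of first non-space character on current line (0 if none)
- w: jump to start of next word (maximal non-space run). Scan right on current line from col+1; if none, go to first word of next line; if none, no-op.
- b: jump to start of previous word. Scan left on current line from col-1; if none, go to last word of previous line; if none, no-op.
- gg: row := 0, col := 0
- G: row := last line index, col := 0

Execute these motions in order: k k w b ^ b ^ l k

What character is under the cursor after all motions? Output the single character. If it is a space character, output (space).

After 1 (k): row=0 col=0 char='t'
After 2 (k): row=0 col=0 char='t'
After 3 (w): row=0 col=5 char='s'
After 4 (b): row=0 col=0 char='t'
After 5 (^): row=0 col=0 char='t'
After 6 (b): row=0 col=0 char='t'
After 7 (^): row=0 col=0 char='t'
After 8 (l): row=0 col=1 char='w'
After 9 (k): row=0 col=1 char='w'

Answer: w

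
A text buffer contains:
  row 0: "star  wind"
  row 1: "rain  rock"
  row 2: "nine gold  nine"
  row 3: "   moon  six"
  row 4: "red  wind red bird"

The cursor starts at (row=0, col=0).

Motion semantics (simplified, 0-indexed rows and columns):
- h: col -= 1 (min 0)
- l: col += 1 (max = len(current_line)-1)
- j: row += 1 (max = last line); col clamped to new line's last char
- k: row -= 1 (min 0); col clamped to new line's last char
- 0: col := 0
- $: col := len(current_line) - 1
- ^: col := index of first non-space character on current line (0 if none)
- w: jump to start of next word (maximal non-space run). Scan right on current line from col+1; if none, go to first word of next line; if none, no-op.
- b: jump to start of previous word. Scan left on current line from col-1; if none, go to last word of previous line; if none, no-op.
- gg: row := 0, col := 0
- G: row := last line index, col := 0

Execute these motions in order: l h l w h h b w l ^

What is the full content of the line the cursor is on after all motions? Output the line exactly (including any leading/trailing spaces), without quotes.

After 1 (l): row=0 col=1 char='t'
After 2 (h): row=0 col=0 char='s'
After 3 (l): row=0 col=1 char='t'
After 4 (w): row=0 col=6 char='w'
After 5 (h): row=0 col=5 char='_'
After 6 (h): row=0 col=4 char='_'
After 7 (b): row=0 col=0 char='s'
After 8 (w): row=0 col=6 char='w'
After 9 (l): row=0 col=7 char='i'
After 10 (^): row=0 col=0 char='s'

Answer: star  wind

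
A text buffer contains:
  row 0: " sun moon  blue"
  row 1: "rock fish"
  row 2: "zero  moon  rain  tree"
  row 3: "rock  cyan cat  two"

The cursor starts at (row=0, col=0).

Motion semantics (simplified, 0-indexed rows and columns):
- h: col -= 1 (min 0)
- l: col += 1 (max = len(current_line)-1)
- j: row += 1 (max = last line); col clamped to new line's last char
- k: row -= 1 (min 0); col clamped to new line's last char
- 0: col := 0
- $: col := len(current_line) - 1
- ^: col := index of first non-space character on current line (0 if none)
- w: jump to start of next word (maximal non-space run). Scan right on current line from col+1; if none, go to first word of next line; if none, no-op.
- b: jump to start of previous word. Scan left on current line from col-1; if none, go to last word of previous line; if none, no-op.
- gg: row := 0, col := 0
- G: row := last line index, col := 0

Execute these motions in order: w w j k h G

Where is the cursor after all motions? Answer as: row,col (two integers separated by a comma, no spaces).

After 1 (w): row=0 col=1 char='s'
After 2 (w): row=0 col=5 char='m'
After 3 (j): row=1 col=5 char='f'
After 4 (k): row=0 col=5 char='m'
After 5 (h): row=0 col=4 char='_'
After 6 (G): row=3 col=0 char='r'

Answer: 3,0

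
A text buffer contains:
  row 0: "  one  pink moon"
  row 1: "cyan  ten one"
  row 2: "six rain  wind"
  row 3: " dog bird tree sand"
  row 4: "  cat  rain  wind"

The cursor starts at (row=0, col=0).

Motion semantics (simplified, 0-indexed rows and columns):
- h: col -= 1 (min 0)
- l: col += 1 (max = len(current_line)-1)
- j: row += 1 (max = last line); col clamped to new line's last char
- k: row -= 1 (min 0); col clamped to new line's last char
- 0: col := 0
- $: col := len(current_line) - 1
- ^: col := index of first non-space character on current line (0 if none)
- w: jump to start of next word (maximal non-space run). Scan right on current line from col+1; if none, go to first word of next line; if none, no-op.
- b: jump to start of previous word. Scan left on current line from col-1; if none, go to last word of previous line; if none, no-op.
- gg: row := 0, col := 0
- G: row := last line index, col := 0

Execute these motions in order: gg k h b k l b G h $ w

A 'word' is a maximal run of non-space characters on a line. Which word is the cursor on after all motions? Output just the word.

Answer: wind

Derivation:
After 1 (gg): row=0 col=0 char='_'
After 2 (k): row=0 col=0 char='_'
After 3 (h): row=0 col=0 char='_'
After 4 (b): row=0 col=0 char='_'
After 5 (k): row=0 col=0 char='_'
After 6 (l): row=0 col=1 char='_'
After 7 (b): row=0 col=1 char='_'
After 8 (G): row=4 col=0 char='_'
After 9 (h): row=4 col=0 char='_'
After 10 ($): row=4 col=16 char='d'
After 11 (w): row=4 col=16 char='d'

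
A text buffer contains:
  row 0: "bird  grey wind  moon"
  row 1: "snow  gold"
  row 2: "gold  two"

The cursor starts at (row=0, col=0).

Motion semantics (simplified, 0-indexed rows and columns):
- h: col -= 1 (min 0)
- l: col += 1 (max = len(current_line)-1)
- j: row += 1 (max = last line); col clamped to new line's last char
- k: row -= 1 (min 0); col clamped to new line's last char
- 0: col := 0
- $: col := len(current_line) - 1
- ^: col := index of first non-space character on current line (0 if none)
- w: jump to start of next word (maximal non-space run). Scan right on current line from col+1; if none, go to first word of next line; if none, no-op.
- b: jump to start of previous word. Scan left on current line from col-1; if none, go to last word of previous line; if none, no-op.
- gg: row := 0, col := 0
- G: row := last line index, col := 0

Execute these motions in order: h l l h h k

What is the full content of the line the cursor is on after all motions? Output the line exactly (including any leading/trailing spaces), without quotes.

After 1 (h): row=0 col=0 char='b'
After 2 (l): row=0 col=1 char='i'
After 3 (l): row=0 col=2 char='r'
After 4 (h): row=0 col=1 char='i'
After 5 (h): row=0 col=0 char='b'
After 6 (k): row=0 col=0 char='b'

Answer: bird  grey wind  moon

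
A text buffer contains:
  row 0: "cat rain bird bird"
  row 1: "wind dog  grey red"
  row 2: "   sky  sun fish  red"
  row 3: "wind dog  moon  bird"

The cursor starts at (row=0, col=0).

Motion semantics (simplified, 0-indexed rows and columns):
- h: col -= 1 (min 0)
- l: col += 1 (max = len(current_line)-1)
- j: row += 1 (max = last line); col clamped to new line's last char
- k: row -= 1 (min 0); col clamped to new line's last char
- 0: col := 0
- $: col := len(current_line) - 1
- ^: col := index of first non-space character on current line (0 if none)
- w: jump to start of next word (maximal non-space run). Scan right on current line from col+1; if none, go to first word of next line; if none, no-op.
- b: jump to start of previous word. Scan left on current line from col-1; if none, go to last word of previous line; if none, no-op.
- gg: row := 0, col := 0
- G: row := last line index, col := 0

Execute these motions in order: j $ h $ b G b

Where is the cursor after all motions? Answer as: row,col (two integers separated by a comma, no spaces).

Answer: 2,18

Derivation:
After 1 (j): row=1 col=0 char='w'
After 2 ($): row=1 col=17 char='d'
After 3 (h): row=1 col=16 char='e'
After 4 ($): row=1 col=17 char='d'
After 5 (b): row=1 col=15 char='r'
After 6 (G): row=3 col=0 char='w'
After 7 (b): row=2 col=18 char='r'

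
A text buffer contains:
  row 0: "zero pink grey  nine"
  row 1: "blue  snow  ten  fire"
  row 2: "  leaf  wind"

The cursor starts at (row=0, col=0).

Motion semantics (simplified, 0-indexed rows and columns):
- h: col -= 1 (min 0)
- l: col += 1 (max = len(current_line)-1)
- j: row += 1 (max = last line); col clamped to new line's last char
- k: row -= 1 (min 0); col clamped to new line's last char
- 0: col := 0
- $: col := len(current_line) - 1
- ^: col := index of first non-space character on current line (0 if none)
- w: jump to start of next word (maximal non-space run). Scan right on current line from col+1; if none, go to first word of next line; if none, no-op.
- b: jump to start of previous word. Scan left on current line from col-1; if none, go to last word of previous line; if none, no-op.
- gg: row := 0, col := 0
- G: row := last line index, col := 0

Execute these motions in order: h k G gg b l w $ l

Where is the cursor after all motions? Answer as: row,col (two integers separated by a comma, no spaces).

After 1 (h): row=0 col=0 char='z'
After 2 (k): row=0 col=0 char='z'
After 3 (G): row=2 col=0 char='_'
After 4 (gg): row=0 col=0 char='z'
After 5 (b): row=0 col=0 char='z'
After 6 (l): row=0 col=1 char='e'
After 7 (w): row=0 col=5 char='p'
After 8 ($): row=0 col=19 char='e'
After 9 (l): row=0 col=19 char='e'

Answer: 0,19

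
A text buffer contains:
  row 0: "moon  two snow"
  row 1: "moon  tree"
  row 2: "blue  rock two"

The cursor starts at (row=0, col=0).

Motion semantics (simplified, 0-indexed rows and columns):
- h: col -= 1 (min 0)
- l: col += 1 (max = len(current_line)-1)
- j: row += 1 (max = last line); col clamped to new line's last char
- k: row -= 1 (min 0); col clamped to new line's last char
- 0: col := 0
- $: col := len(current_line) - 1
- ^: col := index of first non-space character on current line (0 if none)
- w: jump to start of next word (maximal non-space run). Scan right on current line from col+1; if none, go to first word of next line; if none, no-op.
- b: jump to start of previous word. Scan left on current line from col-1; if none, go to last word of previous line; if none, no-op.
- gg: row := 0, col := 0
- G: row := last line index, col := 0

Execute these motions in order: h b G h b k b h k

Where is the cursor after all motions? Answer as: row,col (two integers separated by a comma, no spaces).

Answer: 0,0

Derivation:
After 1 (h): row=0 col=0 char='m'
After 2 (b): row=0 col=0 char='m'
After 3 (G): row=2 col=0 char='b'
After 4 (h): row=2 col=0 char='b'
After 5 (b): row=1 col=6 char='t'
After 6 (k): row=0 col=6 char='t'
After 7 (b): row=0 col=0 char='m'
After 8 (h): row=0 col=0 char='m'
After 9 (k): row=0 col=0 char='m'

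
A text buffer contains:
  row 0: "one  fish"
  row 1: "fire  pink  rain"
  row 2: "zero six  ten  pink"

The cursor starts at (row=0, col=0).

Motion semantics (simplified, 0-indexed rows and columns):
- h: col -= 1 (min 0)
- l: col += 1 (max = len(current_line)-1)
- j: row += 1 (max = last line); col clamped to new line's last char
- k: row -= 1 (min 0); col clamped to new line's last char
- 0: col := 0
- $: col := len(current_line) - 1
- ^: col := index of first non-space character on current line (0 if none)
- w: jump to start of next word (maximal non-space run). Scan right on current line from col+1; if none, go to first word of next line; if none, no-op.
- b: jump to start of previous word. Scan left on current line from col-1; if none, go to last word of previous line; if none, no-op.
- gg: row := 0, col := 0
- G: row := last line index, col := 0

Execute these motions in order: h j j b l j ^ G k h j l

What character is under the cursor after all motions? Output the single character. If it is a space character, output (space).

Answer: e

Derivation:
After 1 (h): row=0 col=0 char='o'
After 2 (j): row=1 col=0 char='f'
After 3 (j): row=2 col=0 char='z'
After 4 (b): row=1 col=12 char='r'
After 5 (l): row=1 col=13 char='a'
After 6 (j): row=2 col=13 char='_'
After 7 (^): row=2 col=0 char='z'
After 8 (G): row=2 col=0 char='z'
After 9 (k): row=1 col=0 char='f'
After 10 (h): row=1 col=0 char='f'
After 11 (j): row=2 col=0 char='z'
After 12 (l): row=2 col=1 char='e'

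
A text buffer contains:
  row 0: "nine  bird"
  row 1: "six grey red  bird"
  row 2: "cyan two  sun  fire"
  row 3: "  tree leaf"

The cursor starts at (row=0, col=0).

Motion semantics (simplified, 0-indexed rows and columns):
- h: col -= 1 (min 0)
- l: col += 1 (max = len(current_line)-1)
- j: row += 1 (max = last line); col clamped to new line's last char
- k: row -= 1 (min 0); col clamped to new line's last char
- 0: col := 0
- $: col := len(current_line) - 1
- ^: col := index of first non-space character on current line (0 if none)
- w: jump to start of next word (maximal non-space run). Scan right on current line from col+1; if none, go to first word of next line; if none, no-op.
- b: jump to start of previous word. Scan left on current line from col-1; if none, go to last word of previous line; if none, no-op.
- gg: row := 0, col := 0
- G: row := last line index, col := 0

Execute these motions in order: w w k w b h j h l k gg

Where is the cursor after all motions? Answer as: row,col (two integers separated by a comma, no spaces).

After 1 (w): row=0 col=6 char='b'
After 2 (w): row=1 col=0 char='s'
After 3 (k): row=0 col=0 char='n'
After 4 (w): row=0 col=6 char='b'
After 5 (b): row=0 col=0 char='n'
After 6 (h): row=0 col=0 char='n'
After 7 (j): row=1 col=0 char='s'
After 8 (h): row=1 col=0 char='s'
After 9 (l): row=1 col=1 char='i'
After 10 (k): row=0 col=1 char='i'
After 11 (gg): row=0 col=0 char='n'

Answer: 0,0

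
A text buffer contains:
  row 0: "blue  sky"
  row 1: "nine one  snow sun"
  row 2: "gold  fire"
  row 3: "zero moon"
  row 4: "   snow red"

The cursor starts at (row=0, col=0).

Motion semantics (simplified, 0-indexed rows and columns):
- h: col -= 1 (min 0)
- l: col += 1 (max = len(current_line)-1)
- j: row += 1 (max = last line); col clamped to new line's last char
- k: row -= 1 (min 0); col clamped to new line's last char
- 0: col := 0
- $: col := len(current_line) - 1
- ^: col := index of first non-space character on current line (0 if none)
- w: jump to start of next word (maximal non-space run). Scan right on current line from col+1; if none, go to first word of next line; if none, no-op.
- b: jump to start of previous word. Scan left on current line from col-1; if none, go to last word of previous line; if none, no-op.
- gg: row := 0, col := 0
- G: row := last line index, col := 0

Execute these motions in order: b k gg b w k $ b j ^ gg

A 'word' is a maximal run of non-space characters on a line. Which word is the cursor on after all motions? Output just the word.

After 1 (b): row=0 col=0 char='b'
After 2 (k): row=0 col=0 char='b'
After 3 (gg): row=0 col=0 char='b'
After 4 (b): row=0 col=0 char='b'
After 5 (w): row=0 col=6 char='s'
After 6 (k): row=0 col=6 char='s'
After 7 ($): row=0 col=8 char='y'
After 8 (b): row=0 col=6 char='s'
After 9 (j): row=1 col=6 char='n'
After 10 (^): row=1 col=0 char='n'
After 11 (gg): row=0 col=0 char='b'

Answer: blue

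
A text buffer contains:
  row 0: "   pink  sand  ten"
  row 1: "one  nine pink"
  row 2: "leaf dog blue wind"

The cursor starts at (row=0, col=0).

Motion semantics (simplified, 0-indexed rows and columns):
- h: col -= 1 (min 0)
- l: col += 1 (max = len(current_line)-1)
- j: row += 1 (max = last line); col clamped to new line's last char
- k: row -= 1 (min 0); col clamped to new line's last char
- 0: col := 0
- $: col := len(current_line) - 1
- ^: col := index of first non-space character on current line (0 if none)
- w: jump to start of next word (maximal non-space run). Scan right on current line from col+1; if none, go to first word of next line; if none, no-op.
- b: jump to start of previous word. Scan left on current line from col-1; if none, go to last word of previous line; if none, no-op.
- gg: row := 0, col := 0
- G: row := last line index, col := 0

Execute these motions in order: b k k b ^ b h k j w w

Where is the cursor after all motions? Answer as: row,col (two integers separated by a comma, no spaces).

Answer: 1,10

Derivation:
After 1 (b): row=0 col=0 char='_'
After 2 (k): row=0 col=0 char='_'
After 3 (k): row=0 col=0 char='_'
After 4 (b): row=0 col=0 char='_'
After 5 (^): row=0 col=3 char='p'
After 6 (b): row=0 col=3 char='p'
After 7 (h): row=0 col=2 char='_'
After 8 (k): row=0 col=2 char='_'
After 9 (j): row=1 col=2 char='e'
After 10 (w): row=1 col=5 char='n'
After 11 (w): row=1 col=10 char='p'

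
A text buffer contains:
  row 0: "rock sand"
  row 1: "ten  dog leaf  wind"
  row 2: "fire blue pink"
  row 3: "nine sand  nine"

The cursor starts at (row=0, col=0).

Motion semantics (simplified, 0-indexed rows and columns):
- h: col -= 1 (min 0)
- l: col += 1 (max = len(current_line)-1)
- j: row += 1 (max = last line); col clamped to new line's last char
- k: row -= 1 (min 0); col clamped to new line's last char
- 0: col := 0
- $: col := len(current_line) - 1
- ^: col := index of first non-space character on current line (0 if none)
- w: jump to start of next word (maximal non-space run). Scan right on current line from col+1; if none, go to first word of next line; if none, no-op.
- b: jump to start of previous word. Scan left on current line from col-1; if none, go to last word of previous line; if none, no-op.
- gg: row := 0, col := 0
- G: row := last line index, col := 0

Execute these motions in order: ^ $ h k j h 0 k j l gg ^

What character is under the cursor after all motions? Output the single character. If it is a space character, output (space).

After 1 (^): row=0 col=0 char='r'
After 2 ($): row=0 col=8 char='d'
After 3 (h): row=0 col=7 char='n'
After 4 (k): row=0 col=7 char='n'
After 5 (j): row=1 col=7 char='g'
After 6 (h): row=1 col=6 char='o'
After 7 (0): row=1 col=0 char='t'
After 8 (k): row=0 col=0 char='r'
After 9 (j): row=1 col=0 char='t'
After 10 (l): row=1 col=1 char='e'
After 11 (gg): row=0 col=0 char='r'
After 12 (^): row=0 col=0 char='r'

Answer: r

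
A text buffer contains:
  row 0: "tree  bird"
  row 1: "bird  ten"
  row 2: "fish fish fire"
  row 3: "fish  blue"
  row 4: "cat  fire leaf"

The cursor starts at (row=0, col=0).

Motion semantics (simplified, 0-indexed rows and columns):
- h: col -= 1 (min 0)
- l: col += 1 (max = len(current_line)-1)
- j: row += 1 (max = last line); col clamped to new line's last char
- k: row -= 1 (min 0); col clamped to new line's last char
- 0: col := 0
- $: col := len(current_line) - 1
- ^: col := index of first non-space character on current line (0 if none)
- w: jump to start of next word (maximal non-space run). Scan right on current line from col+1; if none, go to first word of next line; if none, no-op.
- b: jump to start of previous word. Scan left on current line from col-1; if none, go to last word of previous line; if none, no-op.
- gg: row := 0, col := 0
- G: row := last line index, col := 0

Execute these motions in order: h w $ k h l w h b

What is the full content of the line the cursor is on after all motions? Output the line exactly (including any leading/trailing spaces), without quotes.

Answer: tree  bird

Derivation:
After 1 (h): row=0 col=0 char='t'
After 2 (w): row=0 col=6 char='b'
After 3 ($): row=0 col=9 char='d'
After 4 (k): row=0 col=9 char='d'
After 5 (h): row=0 col=8 char='r'
After 6 (l): row=0 col=9 char='d'
After 7 (w): row=1 col=0 char='b'
After 8 (h): row=1 col=0 char='b'
After 9 (b): row=0 col=6 char='b'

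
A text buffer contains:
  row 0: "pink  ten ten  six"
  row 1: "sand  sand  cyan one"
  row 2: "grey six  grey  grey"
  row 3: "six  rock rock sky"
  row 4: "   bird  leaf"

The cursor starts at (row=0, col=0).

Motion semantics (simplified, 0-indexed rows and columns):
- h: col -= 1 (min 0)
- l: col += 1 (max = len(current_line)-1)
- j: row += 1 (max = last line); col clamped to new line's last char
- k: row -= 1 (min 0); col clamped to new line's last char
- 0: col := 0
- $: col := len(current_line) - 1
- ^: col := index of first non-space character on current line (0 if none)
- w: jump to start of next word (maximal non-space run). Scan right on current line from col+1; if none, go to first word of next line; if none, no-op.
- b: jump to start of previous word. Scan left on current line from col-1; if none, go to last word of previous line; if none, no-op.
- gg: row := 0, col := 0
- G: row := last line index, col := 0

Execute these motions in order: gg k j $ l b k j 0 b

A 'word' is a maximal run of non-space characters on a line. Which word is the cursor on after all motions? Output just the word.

Answer: six

Derivation:
After 1 (gg): row=0 col=0 char='p'
After 2 (k): row=0 col=0 char='p'
After 3 (j): row=1 col=0 char='s'
After 4 ($): row=1 col=19 char='e'
After 5 (l): row=1 col=19 char='e'
After 6 (b): row=1 col=17 char='o'
After 7 (k): row=0 col=17 char='x'
After 8 (j): row=1 col=17 char='o'
After 9 (0): row=1 col=0 char='s'
After 10 (b): row=0 col=15 char='s'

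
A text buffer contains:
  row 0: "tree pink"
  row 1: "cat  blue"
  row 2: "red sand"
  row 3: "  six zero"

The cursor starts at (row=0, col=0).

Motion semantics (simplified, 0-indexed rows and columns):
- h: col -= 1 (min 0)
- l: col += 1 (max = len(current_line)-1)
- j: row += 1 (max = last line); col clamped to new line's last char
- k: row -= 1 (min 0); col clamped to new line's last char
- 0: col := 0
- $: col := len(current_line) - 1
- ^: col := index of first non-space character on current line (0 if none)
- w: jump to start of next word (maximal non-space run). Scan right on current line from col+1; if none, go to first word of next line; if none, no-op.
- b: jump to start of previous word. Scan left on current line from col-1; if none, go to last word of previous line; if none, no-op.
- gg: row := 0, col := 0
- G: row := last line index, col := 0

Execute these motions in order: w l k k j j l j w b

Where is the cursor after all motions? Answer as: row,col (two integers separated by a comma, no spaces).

After 1 (w): row=0 col=5 char='p'
After 2 (l): row=0 col=6 char='i'
After 3 (k): row=0 col=6 char='i'
After 4 (k): row=0 col=6 char='i'
After 5 (j): row=1 col=6 char='l'
After 6 (j): row=2 col=6 char='n'
After 7 (l): row=2 col=7 char='d'
After 8 (j): row=3 col=7 char='e'
After 9 (w): row=3 col=7 char='e'
After 10 (b): row=3 col=6 char='z'

Answer: 3,6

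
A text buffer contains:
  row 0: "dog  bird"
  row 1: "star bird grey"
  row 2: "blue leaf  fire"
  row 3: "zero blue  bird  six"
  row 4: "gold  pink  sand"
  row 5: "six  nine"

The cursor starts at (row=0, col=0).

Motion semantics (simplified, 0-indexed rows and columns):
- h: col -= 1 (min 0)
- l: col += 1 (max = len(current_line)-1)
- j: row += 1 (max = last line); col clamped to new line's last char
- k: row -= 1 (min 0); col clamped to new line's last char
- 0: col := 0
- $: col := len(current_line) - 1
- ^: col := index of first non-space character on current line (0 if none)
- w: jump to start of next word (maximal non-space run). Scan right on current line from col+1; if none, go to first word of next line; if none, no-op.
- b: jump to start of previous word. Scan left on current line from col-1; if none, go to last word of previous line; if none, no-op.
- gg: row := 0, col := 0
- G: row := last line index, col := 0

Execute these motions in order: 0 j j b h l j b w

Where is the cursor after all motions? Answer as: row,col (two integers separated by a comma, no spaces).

Answer: 2,11

Derivation:
After 1 (0): row=0 col=0 char='d'
After 2 (j): row=1 col=0 char='s'
After 3 (j): row=2 col=0 char='b'
After 4 (b): row=1 col=10 char='g'
After 5 (h): row=1 col=9 char='_'
After 6 (l): row=1 col=10 char='g'
After 7 (j): row=2 col=10 char='_'
After 8 (b): row=2 col=5 char='l'
After 9 (w): row=2 col=11 char='f'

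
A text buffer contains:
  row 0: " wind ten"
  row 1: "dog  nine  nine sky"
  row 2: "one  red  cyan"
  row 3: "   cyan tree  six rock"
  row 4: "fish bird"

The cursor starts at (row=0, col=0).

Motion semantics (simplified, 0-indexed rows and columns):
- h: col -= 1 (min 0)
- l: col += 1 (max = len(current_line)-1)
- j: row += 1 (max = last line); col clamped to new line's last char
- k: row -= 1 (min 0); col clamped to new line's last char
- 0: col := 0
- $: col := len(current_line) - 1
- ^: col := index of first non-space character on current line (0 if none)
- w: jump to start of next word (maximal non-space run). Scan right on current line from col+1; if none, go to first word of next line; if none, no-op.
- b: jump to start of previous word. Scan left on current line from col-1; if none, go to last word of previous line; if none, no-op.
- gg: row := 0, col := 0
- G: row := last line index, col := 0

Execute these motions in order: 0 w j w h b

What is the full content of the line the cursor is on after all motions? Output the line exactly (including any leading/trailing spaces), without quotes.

Answer: dog  nine  nine sky

Derivation:
After 1 (0): row=0 col=0 char='_'
After 2 (w): row=0 col=1 char='w'
After 3 (j): row=1 col=1 char='o'
After 4 (w): row=1 col=5 char='n'
After 5 (h): row=1 col=4 char='_'
After 6 (b): row=1 col=0 char='d'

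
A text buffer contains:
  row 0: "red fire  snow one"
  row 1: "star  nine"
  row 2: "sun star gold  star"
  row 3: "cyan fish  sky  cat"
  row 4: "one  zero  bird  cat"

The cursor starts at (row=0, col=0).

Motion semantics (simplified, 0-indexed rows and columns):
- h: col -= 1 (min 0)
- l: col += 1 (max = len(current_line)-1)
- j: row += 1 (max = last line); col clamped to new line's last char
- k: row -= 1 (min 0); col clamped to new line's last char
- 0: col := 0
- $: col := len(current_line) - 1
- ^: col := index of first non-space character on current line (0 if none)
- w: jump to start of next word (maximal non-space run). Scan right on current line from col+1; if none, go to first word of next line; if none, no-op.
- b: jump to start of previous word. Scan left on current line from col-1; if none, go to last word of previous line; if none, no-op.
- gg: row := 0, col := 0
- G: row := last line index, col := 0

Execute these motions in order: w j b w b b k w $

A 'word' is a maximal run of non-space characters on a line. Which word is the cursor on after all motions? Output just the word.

After 1 (w): row=0 col=4 char='f'
After 2 (j): row=1 col=4 char='_'
After 3 (b): row=1 col=0 char='s'
After 4 (w): row=1 col=6 char='n'
After 5 (b): row=1 col=0 char='s'
After 6 (b): row=0 col=15 char='o'
After 7 (k): row=0 col=15 char='o'
After 8 (w): row=1 col=0 char='s'
After 9 ($): row=1 col=9 char='e'

Answer: nine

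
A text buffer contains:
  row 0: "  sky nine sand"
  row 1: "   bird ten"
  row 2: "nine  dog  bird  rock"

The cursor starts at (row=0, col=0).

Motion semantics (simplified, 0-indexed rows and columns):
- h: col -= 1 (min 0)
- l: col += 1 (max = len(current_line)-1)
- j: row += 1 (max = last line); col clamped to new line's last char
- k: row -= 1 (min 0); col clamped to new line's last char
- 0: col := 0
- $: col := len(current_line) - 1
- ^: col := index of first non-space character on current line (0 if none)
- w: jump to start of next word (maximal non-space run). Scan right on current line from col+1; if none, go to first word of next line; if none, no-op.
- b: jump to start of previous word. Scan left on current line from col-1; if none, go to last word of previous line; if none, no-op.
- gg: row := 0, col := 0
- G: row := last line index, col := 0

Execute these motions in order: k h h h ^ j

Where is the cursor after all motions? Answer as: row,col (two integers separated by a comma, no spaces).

After 1 (k): row=0 col=0 char='_'
After 2 (h): row=0 col=0 char='_'
After 3 (h): row=0 col=0 char='_'
After 4 (h): row=0 col=0 char='_'
After 5 (^): row=0 col=2 char='s'
After 6 (j): row=1 col=2 char='_'

Answer: 1,2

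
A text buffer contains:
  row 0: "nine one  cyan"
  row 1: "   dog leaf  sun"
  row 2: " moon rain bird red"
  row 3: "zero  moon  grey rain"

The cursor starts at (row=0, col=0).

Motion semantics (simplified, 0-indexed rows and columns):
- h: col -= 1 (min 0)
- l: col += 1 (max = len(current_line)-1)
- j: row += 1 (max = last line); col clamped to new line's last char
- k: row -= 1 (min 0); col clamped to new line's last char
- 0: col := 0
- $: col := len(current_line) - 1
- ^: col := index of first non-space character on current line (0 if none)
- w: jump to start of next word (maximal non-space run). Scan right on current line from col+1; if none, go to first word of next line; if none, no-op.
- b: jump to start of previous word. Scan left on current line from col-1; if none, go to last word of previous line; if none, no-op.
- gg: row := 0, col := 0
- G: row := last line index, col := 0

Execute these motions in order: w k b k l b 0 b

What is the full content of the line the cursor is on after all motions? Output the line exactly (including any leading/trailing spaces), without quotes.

After 1 (w): row=0 col=5 char='o'
After 2 (k): row=0 col=5 char='o'
After 3 (b): row=0 col=0 char='n'
After 4 (k): row=0 col=0 char='n'
After 5 (l): row=0 col=1 char='i'
After 6 (b): row=0 col=0 char='n'
After 7 (0): row=0 col=0 char='n'
After 8 (b): row=0 col=0 char='n'

Answer: nine one  cyan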